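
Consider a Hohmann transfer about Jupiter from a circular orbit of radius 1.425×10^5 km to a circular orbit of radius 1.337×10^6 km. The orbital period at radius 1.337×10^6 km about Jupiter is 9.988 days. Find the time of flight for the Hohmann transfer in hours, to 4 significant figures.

From Kepler's third law T² = 4π²r³/μ at r = 1.337×10^6 km, T = 9.988 days = 9.988 × 86400 s = 8.629632×10^5 s: μ = 4π²r³/T² = 1.26698×10^8 km³/s².
Transfer-ellipse semi-major axis a_t = (r₁ + r₂)/2 = (1.425×10^5 + 1.337×10^6)/2 = 7.3975×10^5 km.
Transfer time t = π√(a_t³/μ) = π√((7.3975×10^5)³ / 1.26698×10^8) = 1.776×10^5 s.
Converting: 1.776×10^5 s ÷ 3600 s/hour = 49.33 hours.

t = 49.33 hours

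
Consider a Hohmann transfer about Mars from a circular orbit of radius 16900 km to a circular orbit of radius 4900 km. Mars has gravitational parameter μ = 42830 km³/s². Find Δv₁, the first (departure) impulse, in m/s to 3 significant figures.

Semi-major axis of the transfer orbit: a_t = (16900 + 4900)/2 = 10900 km.
Circular speed at r = 16900 km: v_c = √(μ/r) = 1.5920 km/s.
Transfer-orbit speed at the same r (vis-viva, a = a_t): v_t = √[μ(2/r − 1/a_t)] = 1.0674 km/s.
Δv₁ = |v_t − v_c| = |1.0674 − 1.5920| = 0.5246 km/s.

Δv₁ = 525 m/s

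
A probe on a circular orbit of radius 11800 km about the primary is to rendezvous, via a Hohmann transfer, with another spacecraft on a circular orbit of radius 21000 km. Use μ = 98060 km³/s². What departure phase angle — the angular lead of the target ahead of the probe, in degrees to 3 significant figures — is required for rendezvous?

Transfer-ellipse semi-major axis a_t = (r₁ + r₂)/2 = (11800 + 21000)/2 = 16400 km.
Transfer time t = π√(a_t³/μ) = 21070 s.
The target's mean motion on its circular orbit is ω₂ = √(μ/r₂³) = 1.029×10^-4 rad/s.
Angle swept by the target during transfer: ω₂·t = 2.168 rad = 124.2°.
Arrival is 180° from departure on the ellipse, so φ = 180° − 124.2° = 55.8°.

φ = 55.8°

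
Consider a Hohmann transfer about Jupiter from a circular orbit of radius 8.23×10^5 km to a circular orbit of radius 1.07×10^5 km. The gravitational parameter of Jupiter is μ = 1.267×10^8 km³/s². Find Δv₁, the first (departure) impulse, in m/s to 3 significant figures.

Δv₁ = 6460 m/s

Semi-major axis of the transfer orbit: a_t = (8.230×10^5 + 1.070×10^5)/2 = 4.650×10^5 km.
On the circular orbit at r = 8.230×10^5 km, v_c = √(μ/r) = 12.408 km/s.
Vis-viva on the transfer ellipse at r = 8.230×10^5 km gives v_t = √[μ(2/r − 1/a_t)] = 5.9519 km/s.
Δv₁ = |v_t − v_c| = |5.9519 − 12.408| = 6.456 km/s.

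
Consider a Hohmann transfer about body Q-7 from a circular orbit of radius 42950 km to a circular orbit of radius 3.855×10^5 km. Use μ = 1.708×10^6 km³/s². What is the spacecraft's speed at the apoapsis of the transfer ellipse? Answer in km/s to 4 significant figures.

v = 0.9425 km/s

The Hohmann ellipse has a_t = (r₁ + r₂)/2 = 2.14225×10^5 km.
The apoapsis of the transfer ellipse is at r = 3.855×10^5 km.
From the vis-viva equation, v = √[μ(2/r − 1/a_t)] = 0.9425 km/s.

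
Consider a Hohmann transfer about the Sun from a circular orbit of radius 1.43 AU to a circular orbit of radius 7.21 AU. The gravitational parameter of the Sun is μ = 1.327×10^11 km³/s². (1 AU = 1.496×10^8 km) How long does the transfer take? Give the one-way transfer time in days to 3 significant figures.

t = 1640 days

In km: r₁ = 1.43 × 1.496×10^8 = 2.13928×10^8 km; r₂ = 7.21 × 1.496×10^8 = 1.078616×10^9 km.
Semi-major axis of the transfer orbit: a_t = (2.13928×10^8 + 1.078616×10^9)/2 = 6.46272×10^8 km.
By Kepler's third law the transfer-orbit period is T = 2π√(a_t³/μ), so t = T/2 = 1.417×10^8 s.
Converting: 1.417×10^8 s ÷ 86400 s/day = 1640 days.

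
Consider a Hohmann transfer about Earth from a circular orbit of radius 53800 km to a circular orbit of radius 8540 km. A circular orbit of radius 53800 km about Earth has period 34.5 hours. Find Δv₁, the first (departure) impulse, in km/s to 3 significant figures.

Δv₁ = 1.30 km/s

From Kepler's third law T² = 4π²r³/μ at r = 53800 km, T = 34.5 hours = 34.5 × 3600 s = 1.242×10^5 s: μ = 4π²r³/T² = 3.98532×10^5 km³/s².
Semi-major axis of the transfer orbit: a_t = (53800 + 8540)/2 = 31170 km.
On the circular orbit at r = 53800 km, v_c = √(μ/r) = 2.722 km/s.
Vis-viva on the transfer ellipse at r = 53800 km gives v_t = √[μ(2/r − 1/a_t)] = 1.425 km/s.
Δv₁ = |v_t − v_c| = |1.425 − 2.722| = 1.297 km/s.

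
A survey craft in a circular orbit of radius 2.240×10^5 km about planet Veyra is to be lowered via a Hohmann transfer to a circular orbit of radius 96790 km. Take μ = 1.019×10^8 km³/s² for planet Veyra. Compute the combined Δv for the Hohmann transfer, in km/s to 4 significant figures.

Semi-major axis of the transfer orbit: a_t = (2.240×10^5 + 96790)/2 = 1.60395×10^5 km.
Circular speed at r₁: v₁ = √(μ/r₁) = √(1.019×10^8/2.240×10^5) = 21.33 km/s.
On the transfer ellipse at r₁, vis-viva gives v_a = √[μ(2/r₁ − 1/a_t)] = 16.57 km/s.
First burn Δv₁ = |v_a − v₁| = 4.760 km/s.
Circular speed at r₂: v₂ = √(μ/r₂) = 32.447 km/s.
Transfer-orbit speed at r₂: v_p = √[μ(2/r₂ − 1/a_t)] = 38.344 km/s.
Second burn Δv₂ = |v₂ − v_p| = 5.897 km/s.
Δv = Δv₁ + Δv₂ = 4.760 + 5.897 = 10.66 km/s.

Δv = 10.66 km/s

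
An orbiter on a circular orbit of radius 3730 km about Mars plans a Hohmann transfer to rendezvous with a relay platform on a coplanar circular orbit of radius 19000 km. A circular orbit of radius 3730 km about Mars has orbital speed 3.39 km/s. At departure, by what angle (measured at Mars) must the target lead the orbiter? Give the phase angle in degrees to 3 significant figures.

φ = 96.7°

From the circular-orbit relation v² = μ/r at r = 3730 km: μ = v²r = (3.39)² × 3730 = 42865.5 km³/s².
Semi-major axis of the transfer orbit: a_t = (3730 + 19000)/2 = 11365 km.
Transfer time t = π√(a_t³/μ) = 18384.4 s.
Target angular speed ω₂ = √(μ/r₂³) = 7.90540×10^-5 rad/s.
Angle swept by the target during transfer: ω₂·t = 1.4534 rad = 83.27°.
The orbiter traverses 180° on the transfer ellipse, so the target must lead by 180° − 83.27° = 96.7°.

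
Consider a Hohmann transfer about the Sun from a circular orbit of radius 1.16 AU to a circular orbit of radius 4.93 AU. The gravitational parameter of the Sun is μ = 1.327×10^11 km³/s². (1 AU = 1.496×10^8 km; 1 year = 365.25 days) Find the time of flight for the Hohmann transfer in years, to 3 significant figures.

t = 2.66 years

In km: r₁ = 1.16 × 1.496×10^8 = 1.73536×10^8 km; r₂ = 4.93 × 1.496×10^8 = 7.37528×10^8 km.
The Hohmann ellipse has a_t = (r₁ + r₂)/2 = 4.55532×10^8 km.
Half the transfer-orbit period gives t = π√(a_t³/μ) = 8.385×10^7 s.
Converting: 8.385×10^7 s ÷ 3.15576×10^7 s/year (365.25 × 86400) = 2.66 years.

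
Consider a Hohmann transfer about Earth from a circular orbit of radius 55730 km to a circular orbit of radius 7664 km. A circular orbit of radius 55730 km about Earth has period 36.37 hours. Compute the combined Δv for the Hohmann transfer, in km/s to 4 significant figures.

Δv = 3.710 km/s

From Kepler's third law T² = 4π²r³/μ at r = 55730 km, T = 36.37 hours = 36.37 × 3600 s = 1.30932×10^5 s: μ = 4π²r³/T² = 3.98598×10^5 km³/s².
The Hohmann ellipse has a_t = (r₁ + r₂)/2 = 31697 km.
At r₁ the circular-orbit speed is v₁ = √(μ/r₁) = 2.674 km/s.
On the transfer ellipse at r₁, v² = μ(2/r − 1/a) gives v_a = √[μ(2/r₁ − 1/a_t)] = 1.315 km/s.
First burn Δv₁ = |v_a − v₁| = 1.359 km/s.
Circular speed at r₂: v₂ = √(μ/r₂) = 7.212 km/s.
Transfer-orbit speed at r₂: v_p = √[μ(2/r₂ − 1/a_t)] = 9.563 km/s.
Second burn Δv₂ = |v₂ − v_p| = 2.351 km/s.
Δv = Δv₁ + Δv₂ = 1.359 + 2.351 = 3.710 km/s.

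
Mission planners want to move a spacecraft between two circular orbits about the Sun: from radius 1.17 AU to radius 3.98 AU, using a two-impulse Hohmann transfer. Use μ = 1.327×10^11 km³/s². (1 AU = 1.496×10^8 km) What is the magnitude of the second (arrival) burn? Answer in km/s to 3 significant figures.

In km: r₁ = 1.17 × 1.496×10^8 = 1.75032×10^8 km; r₂ = 3.98 × 1.496×10^8 = 5.95408×10^8 km.
Transfer-ellipse semi-major axis a_t = (r₁ + r₂)/2 = (1.75032×10^8 + 5.95408×10^8)/2 = 3.8522×10^8 km.
On the circular orbit at r = 5.95408×10^8 km, v_c = √(μ/r) = 14.929 km/s.
Transfer-orbit speed at the same r (vis-viva, a = a_t): v_t = √[μ(2/r − 1/a_t)] = 10.063 km/s.
Δv₂ = |v_t − v_c| = |10.063 − 14.929| = 4.866 km/s.

Δv₂ = 4.87 km/s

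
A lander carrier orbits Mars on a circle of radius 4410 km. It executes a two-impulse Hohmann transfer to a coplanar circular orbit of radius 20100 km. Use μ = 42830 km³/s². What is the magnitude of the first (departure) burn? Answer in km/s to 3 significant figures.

Semi-major axis of the transfer orbit: a_t = (4410 + 20100)/2 = 12255 km.
On the circular orbit at r = 4410 km, v_c = √(μ/r) = 3.1164 km/s.
Transfer-orbit speed at the same r (vis-viva, a = a_t): v_t = √[μ(2/r − 1/a_t)] = 3.9911 km/s.
Δv₁ = |v_t − v_c| = |3.9911 − 3.1164| = 0.8747 km/s.

Δv₁ = 0.875 km/s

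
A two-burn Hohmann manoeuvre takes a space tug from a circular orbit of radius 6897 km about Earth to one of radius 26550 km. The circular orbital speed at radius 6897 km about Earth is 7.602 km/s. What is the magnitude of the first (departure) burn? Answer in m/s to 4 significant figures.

From the circular-orbit relation v² = μ/r at r = 6897 km: μ = v²r = (7.602)² × 6897 = 3.98580×10^5 km³/s².
Semi-major axis of the transfer orbit: a_t = (6897 + 26550)/2 = 16723.5 km.
On the circular orbit at r = 6897 km, v_c = √(μ/r) = 7.602 km/s.
Vis-viva on the transfer ellipse at r = 6897 km gives v_t = √[μ(2/r − 1/a_t)] = 9.578 km/s.
Δv₁ = |v_t − v_c| = |9.578 − 7.602| = 1.976 km/s.

Δv₁ = 1976 m/s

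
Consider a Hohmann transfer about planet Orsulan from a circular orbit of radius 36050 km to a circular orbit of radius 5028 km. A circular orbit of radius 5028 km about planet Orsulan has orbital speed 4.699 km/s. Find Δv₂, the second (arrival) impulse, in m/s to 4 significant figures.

From the circular-orbit relation v² = μ/r at r = 5028 km: μ = v²r = (4.699)² × 5028 = 1.11021×10^5 km³/s².
Transfer-ellipse semi-major axis a_t = (r₁ + r₂)/2 = (36050 + 5028)/2 = 20539 km.
On the circular orbit at r = 5028 km, v_c = √(μ/r) = 4.699 km/s.
Vis-viva on the transfer ellipse at r = 5028 km gives v_t = √[μ(2/r − 1/a_t)] = 6.225 km/s.
Δv₂ = |v_t − v_c| = |6.225 − 4.699| = 1.526 km/s.

Δv₂ = 1526 m/s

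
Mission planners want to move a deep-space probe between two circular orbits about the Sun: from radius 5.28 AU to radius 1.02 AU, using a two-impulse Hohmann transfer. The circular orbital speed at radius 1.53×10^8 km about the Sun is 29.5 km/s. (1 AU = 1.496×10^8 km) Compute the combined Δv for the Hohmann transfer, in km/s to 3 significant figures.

From the circular-orbit relation v² = μ/r at r = 1.53×10^8 km: μ = v²r = (29.5)² × 1.53×10^8 = 1.33148×10^11 km³/s².
In km: r₁ = 5.28 × 1.496×10^8 = 7.89888×10^8 km; r₂ = 1.02 × 1.496×10^8 = 1.52592×10^8 km.
The Hohmann ellipse has a_t = (r₁ + r₂)/2 = 4.7124×10^8 km.
Circular speed at r₁: v₁ = √(μ/r₁) = √(1.33148×10^11/7.89888×10^8) = 12.983 km/s.
On the transfer ellipse at r₁, vis-viva gives v_a = √[μ(2/r₁ − 1/a_t)] = 7.3880 km/s.
First burn Δv₁ = |v_a − v₁| = 5.595 km/s.
At r₂, v₂ = √(μ/r₂) = 29.539 km/s.
Transfer-orbit speed at r₂: v_p = √[μ(2/r₂ − 1/a_t)] = 38.244 km/s.
Second burn Δv₂ = |v₂ − v_p| = 8.705 km/s.
Total Δv = Δv₁ + Δv₂ = 14.30 km/s.

Δv = 14.3 km/s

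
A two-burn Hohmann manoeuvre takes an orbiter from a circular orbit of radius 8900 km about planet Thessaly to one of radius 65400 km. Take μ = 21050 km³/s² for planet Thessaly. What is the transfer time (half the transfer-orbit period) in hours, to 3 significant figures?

Semi-major axis of the transfer orbit: a_t = (8900 + 65400)/2 = 37150 km.
Half the transfer-orbit period gives t = π√(a_t³/μ) = 1.550×10^5 s.
Converting: 1.550×10^5 s ÷ 3600 s/hour = 43.1 hours.

t = 43.1 hours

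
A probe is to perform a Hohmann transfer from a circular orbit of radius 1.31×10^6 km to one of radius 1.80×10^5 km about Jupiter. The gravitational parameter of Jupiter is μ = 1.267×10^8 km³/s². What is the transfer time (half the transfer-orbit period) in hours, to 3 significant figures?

t = 49.9 hours

The Hohmann ellipse has a_t = (r₁ + r₂)/2 = 7.450×10^5 km.
Half the transfer-orbit period gives t = π√(a_t³/μ) = 1.795×10^5 s.
Converting: 1.795×10^5 s ÷ 3600 s/hour = 49.9 hours.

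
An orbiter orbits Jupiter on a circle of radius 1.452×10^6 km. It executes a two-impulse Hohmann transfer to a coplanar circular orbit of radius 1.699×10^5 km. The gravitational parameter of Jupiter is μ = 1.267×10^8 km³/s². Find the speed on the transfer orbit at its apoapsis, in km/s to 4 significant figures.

v = 4.276 km/s

The Hohmann ellipse has a_t = (r₁ + r₂)/2 = 8.1095×10^5 km.
The apoapsis of the transfer ellipse is at r = 1.452×10^6 km.
Vis-viva: v = √[μ(2/r − 1/a_t)] = √[1.267×10^8 × (2/1.452×10^6 − 1/8.1095×10^5)] = 4.276 km/s.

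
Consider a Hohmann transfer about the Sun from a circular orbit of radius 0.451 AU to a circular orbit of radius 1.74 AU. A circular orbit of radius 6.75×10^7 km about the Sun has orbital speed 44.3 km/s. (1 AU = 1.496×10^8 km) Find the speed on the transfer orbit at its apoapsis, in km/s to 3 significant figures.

From the circular-orbit relation v² = μ/r at r = 6.75×10^7 km: μ = v²r = (44.3)² × 6.75×10^7 = 1.32468×10^11 km³/s².
In km: r₁ = 0.451 × 1.496×10^8 = 6.74696×10^7 km; r₂ = 1.74 × 1.496×10^8 = 2.60304×10^8 km.
Transfer-ellipse semi-major axis a_t = (r₁ + r₂)/2 = (6.74696×10^7 + 2.60304×10^8)/2 = 1.638868×10^8 km.
The apoapsis of the transfer ellipse is at r = 2.60304×10^8 km.
Applying v² = μ(2/r − 1/a_t): v = 14.47 km/s.

v = 14.5 km/s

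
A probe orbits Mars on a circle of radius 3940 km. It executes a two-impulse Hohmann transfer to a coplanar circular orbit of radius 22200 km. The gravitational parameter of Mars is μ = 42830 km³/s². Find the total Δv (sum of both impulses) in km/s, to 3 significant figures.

Δv = 1.63 km/s

Transfer-ellipse semi-major axis a_t = (r₁ + r₂)/2 = (3940 + 22200)/2 = 13070 km.
Circular speed at r₁: v₁ = √(μ/r₁) = √(42830/3940) = 3.2971 km/s.
Transfer-orbit speed at r₁ (vis-viva): v_p = √[μ(2/r₁ − 1/a_t)] = 4.2970 km/s.
First burn Δv₁ = |v_p − v₁| = 0.9999 km/s.
Circular speed at r₂: v₂ = √(μ/r₂) = 1.389 km/s.
Transfer-orbit speed at r₂: v_a = √[μ(2/r₂ − 1/a_t)] = 0.7626 km/s.
Second burn Δv₂ = |v₂ − v_a| = 0.6264 km/s.
Δv = Δv₁ + Δv₂ = 0.9999 + 0.6264 = 1.626 km/s.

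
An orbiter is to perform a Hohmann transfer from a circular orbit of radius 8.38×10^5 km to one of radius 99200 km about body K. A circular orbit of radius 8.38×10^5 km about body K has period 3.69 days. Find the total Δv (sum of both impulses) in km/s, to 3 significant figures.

From Kepler's third law T² = 4π²r³/μ at r = 8.38×10^5 km, T = 3.69 days = 3.69 × 86400 s = 3.18816×10^5 s: μ = 4π²r³/T² = 2.28566×10^8 km³/s².
Transfer-ellipse semi-major axis a_t = (r₁ + r₂)/2 = (8.380×10^5 + 99200)/2 = 4.686×10^5 km.
At r₁ the circular-orbit speed is v₁ = √(μ/r₁) = 16.5152 km/s.
Transfer-orbit speed at r₁ (v² = μ(2/r − 1/a)): v_a = √[μ(2/r₁ − 1/a_t)] = 7.59869 km/s.
First burn Δv₁ = |v_a − v₁| = 8.917 km/s.
Circular speed at r₂: v₂ = √(μ/r₂) = 48.00 km/s.
Transfer-orbit speed at r₂: v_p = √[μ(2/r₂ − 1/a_t)] = 64.19 km/s.
Second burn Δv₂ = |v₂ − v_p| = 16.19 km/s.
Δv = Δv₁ + Δv₂ = 8.917 + 16.19 = 25.11 km/s.

Δv = 25.1 km/s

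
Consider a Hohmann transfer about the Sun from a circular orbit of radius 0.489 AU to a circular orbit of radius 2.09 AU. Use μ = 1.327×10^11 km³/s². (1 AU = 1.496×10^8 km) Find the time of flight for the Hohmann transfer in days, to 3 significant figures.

In km: r₁ = 0.489 × 1.496×10^8 = 7.31544×10^7 km; r₂ = 2.09 × 1.496×10^8 = 3.12664×10^8 km.
The Hohmann ellipse has a_t = (r₁ + r₂)/2 = 1.929092×10^8 km.
By Kepler's third law the transfer-orbit period is T = 2π√(a_t³/μ), so t = T/2 = 2.311×10^7 s.
Converting: 2.311×10^7 s ÷ 86400 s/day = 267 days.

t = 267 days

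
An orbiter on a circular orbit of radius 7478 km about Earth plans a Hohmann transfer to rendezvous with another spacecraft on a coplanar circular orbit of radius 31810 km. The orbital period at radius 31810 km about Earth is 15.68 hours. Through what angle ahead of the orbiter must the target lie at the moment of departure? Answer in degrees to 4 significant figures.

φ = 92.65°

From Kepler's third law T² = 4π²r³/μ at r = 31810 km, T = 15.68 hours = 15.68 × 3600 s = 56448 s: μ = 4π²r³/T² = 3.98799×10^5 km³/s².
The Hohmann ellipse has a_t = (r₁ + r₂)/2 = 19644 km.
The half-period of the transfer ellipse is t = π√(a_t³/μ) = 13697 s.
Target angular speed ω₂ = √(μ/r₂³) = 1.1131×10^-4 rad/s.
Angle swept by the target during transfer: ω₂·t = 1.5246 rad = 87.35°.
The orbiter traverses 180° on the transfer ellipse, so the target must lead by 180° − 87.35° = 92.65°.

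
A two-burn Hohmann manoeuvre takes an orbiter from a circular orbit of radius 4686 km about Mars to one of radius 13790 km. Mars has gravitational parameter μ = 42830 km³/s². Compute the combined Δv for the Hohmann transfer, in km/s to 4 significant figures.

Δv = 1.178 km/s

The Hohmann ellipse has a_t = (r₁ + r₂)/2 = 9238 km.
Circular speed at r₁: v₁ = √(μ/r₁) = √(42830/4686) = 3.0232 km/s.
On the transfer ellipse at r₁, vis-viva equation gives v_p = √[μ(2/r₁ − 1/a_t)] = 3.6937 km/s.
First burn Δv₁ = |v_p − v₁| = 0.6705 km/s.
Circular speed at r₂: v₂ = √(μ/r₂) = 1.76235 km/s.
Transfer-orbit speed at r₂: v_a = √[μ(2/r₂ − 1/a_t)] = 1.25517 km/s.
Second burn Δv₂ = |v₂ − v_a| = 0.5072 km/s.
Total Δv = Δv₁ + Δv₂ = 1.178 km/s.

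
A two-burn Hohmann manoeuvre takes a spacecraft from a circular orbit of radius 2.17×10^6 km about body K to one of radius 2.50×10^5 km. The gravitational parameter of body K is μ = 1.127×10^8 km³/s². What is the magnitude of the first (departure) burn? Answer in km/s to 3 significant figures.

Δv₁ = 3.93 km/s

Transfer-ellipse semi-major axis a_t = (r₁ + r₂)/2 = (2.170×10^6 + 2.500×10^5)/2 = 1.210×10^6 km.
Circular speed at r = 2.170×10^6 km: v_c = √(μ/r) = 7.207 km/s.
Vis-viva on the transfer ellipse at r = 2.170×10^6 km gives v_t = √[μ(2/r − 1/a_t)] = 3.276 km/s.
Δv₁ = |v_t − v_c| = |3.276 − 7.207| = 3.931 km/s.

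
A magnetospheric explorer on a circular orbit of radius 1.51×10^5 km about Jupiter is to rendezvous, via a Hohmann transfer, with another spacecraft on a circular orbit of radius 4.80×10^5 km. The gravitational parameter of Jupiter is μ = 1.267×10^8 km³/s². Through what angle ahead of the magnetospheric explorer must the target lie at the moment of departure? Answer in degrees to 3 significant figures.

The Hohmann ellipse has a_t = (r₁ + r₂)/2 = 3.155×10^5 km.
The half-period of the transfer ellipse is t = π√(a_t³/μ) = 49461 s.
Target angular speed ω₂ = √(μ/r₂³) = 3.3847×10^-5 rad/s.
Angle swept by the target during transfer: ω₂·t = 1.6741 rad = 95.92°.
Arrival is 180° from departure on the ellipse, so φ = 180° − 95.92° = 84.1°.

φ = 84.1°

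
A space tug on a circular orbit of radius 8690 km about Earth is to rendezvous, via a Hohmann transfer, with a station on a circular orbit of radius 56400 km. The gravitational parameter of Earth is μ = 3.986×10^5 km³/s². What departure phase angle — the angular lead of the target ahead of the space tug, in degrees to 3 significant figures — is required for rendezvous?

The Hohmann ellipse has a_t = (r₁ + r₂)/2 = 32545 km.
The half-period of the transfer ellipse is t = π√(a_t³/μ) = 29220 s.
The target's mean motion on its circular orbit is ω₂ = √(μ/r₂³) = 4.714×10^-5 rad/s.
Angle swept by the target during transfer: ω₂·t = 1.377 rad = 78.90°.
The space tug traverses 180° on the transfer ellipse, so the target must lead by 180° − 78.90° = 101°.

φ = 101°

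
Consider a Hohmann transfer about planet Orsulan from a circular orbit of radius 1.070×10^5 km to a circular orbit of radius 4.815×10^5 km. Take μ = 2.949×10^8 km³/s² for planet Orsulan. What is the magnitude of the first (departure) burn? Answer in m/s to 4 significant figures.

Semi-major axis of the transfer orbit: a_t = (1.070×10^5 + 4.815×10^5)/2 = 2.9425×10^5 km.
Circular speed at r = 1.070×10^5 km: v_c = √(μ/r) = 52.50 km/s.
Vis-viva on the transfer ellipse at r = 1.070×10^5 km gives v_t = √[μ(2/r − 1/a_t)] = 67.16 km/s.
Δv₁ = |v_t − v_c| = |67.16 − 52.50| = 14.66 km/s.

Δv₁ = 14660 m/s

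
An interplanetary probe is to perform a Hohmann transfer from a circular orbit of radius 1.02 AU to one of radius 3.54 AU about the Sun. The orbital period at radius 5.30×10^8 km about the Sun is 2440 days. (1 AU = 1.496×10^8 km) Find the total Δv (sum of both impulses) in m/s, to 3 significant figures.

Δv = 12500 m/s

From Kepler's third law T² = 4π²r³/μ at r = 5.30×10^8 km, T = 2440 days = 2440 × 86400 s = 2.10816×10^8 s: μ = 4π²r³/T² = 1.32245×10^11 km³/s².
In km: r₁ = 1.02 × 1.496×10^8 = 1.52592×10^8 km; r₂ = 3.54 × 1.496×10^8 = 5.29584×10^8 km.
Semi-major axis of the transfer orbit: a_t = (1.52592×10^8 + 5.29584×10^8)/2 = 3.41088×10^8 km.
Circular speed at r₁: v₁ = √(μ/r₁) = √(1.32245×10^11/1.52592×10^8) = 29.439 km/s.
On the transfer ellipse at r₁, v² = μ(2/r − 1/a) gives v_p = √[μ(2/r₁ − 1/a_t)] = 36.682 km/s.
First burn Δv₁ = |v_p − v₁| = 7.243 km/s.
Circular speed at r₂: v₂ = √(μ/r₂) = 15.8024 km/s.
Transfer-orbit speed at r₂: v_a = √[μ(2/r₂ − 1/a_t)] = 10.5695 km/s.
Second burn Δv₂ = |v₂ − v_a| = 5.233 km/s.
Δv = Δv₁ + Δv₂ = 7.243 + 5.233 = 12.48 km/s.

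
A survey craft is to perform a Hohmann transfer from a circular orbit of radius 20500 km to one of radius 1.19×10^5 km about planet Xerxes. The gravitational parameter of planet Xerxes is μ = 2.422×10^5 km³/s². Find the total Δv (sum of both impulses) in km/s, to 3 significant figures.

Semi-major axis of the transfer orbit: a_t = (20500 + 1.190×10^5)/2 = 69750 km.
At r₁ the circular-orbit speed is v₁ = √(μ/r₁) = 3.4372 km/s.
On the transfer ellipse at r₁, v² = μ(2/r − 1/a) gives v_p = √[μ(2/r₁ − 1/a_t)] = 4.4896 km/s.
First burn Δv₁ = |v_p − v₁| = 1.0524 km/s.
Circular speed at r₂: v₂ = √(μ/r₂) = 1.426637 km/s.
Transfer-orbit speed at r₂: v_a = √[μ(2/r₂ − 1/a_t)] = 0.7734254 km/s.
Second burn Δv₂ = |v₂ − v_a| = 0.65321 km/s.
Δv = Δv₁ + Δv₂ = 1.0524 + 0.65321 = 1.706 km/s.

Δv = 1.71 km/s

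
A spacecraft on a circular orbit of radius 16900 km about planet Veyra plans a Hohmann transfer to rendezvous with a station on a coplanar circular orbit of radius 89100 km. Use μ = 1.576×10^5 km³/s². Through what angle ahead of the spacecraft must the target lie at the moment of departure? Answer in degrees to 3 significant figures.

φ = 97.4°

The Hohmann ellipse has a_t = (r₁ + r₂)/2 = 53000 km.
The half-period of the transfer ellipse is t = π√(a_t³/μ) = 96557 s.
Target angular speed ω₂ = √(μ/r₂³) = 1.4927×10^-5 rad/s.
Angle swept by the target during transfer: ω₂·t = 1.4413 rad = 82.58°.
Arrival is 180° from departure on the ellipse, so φ = 180° − 82.58° = 97.4°.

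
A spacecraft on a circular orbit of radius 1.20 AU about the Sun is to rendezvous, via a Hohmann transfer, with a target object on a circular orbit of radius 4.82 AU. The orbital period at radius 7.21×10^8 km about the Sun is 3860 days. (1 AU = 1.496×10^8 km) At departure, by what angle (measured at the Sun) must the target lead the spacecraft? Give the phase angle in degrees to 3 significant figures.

φ = 91.2°

From Kepler's third law T² = 4π²r³/μ at r = 7.21×10^8 km, T = 3860 days = 3860 × 86400 s = 3.33504×10^8 s: μ = 4π²r³/T² = 1.33034×10^11 km³/s².
In km: r₁ = 1.20 × 1.496×10^8 = 1.7952×10^8 km; r₂ = 4.82 × 1.496×10^8 = 7.21072×10^8 km.
Transfer-ellipse semi-major axis a_t = (r₁ + r₂)/2 = (1.7952×10^8 + 7.21072×10^8)/2 = 4.50296×10^8 km.
The half-period of the transfer ellipse is t = π√(a_t³/μ) = 8.2303×10^7 s.
The target's mean motion on its circular orbit is ω₂ = √(μ/r₂³) = 1.8837×10^-8 rad/s.
Angle swept by the target during transfer: ω₂·t = 1.5503 rad = 88.83°.
Arrival is 180° from departure on the ellipse, so φ = 180° − 88.83° = 91.2°.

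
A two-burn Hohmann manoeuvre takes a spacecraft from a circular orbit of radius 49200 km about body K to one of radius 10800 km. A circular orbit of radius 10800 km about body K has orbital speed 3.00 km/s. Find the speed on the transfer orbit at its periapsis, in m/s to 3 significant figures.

From the circular-orbit relation v² = μ/r at r = 10800 km: μ = v²r = (3.00)² × 10800 = 97200.0 km³/s².
The Hohmann ellipse has a_t = (r₁ + r₂)/2 = 30000 km.
The periapsis of the transfer ellipse is at r = 10800 km.
Vis-viva: v = √[μ(2/r − 1/a_t)] = √[97200.0 × (2/10800 − 1/30000)] = 3.842 km/s.

v = 3840 m/s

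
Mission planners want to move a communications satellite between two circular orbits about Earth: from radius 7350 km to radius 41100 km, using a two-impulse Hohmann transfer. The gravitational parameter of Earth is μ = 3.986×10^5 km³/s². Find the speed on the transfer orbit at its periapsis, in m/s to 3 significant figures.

Semi-major axis of the transfer orbit: a_t = (7350 + 41100)/2 = 24225 km.
The periapsis of the transfer ellipse is at r = 7350 km.
Applying v² = μ(2/r − 1/a_t): v = 9.592 km/s.

v = 9590 m/s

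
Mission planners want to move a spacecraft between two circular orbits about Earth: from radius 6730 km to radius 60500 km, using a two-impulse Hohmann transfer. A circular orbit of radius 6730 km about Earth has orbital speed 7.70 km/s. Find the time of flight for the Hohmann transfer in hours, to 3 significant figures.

t = 8.51 hours

From the circular-orbit relation v² = μ/r at r = 6730 km: μ = v²r = (7.70)² × 6730 = 3.99022×10^5 km³/s².
The Hohmann ellipse has a_t = (r₁ + r₂)/2 = 33615 km.
Half the transfer-orbit period gives t = π√(a_t³/μ) = 30650 s.
Converting: 30650 s ÷ 3600 s/hour = 8.51 hours.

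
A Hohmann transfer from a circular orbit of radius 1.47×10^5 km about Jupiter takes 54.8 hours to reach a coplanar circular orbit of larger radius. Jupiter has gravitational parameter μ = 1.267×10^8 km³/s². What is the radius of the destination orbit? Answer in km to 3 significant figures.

r₂ = 1.44×10^6 km

Transfer time t = 54.8 hours = 1.9728×10^5 s, and t = π√(a_t³/μ).
So a_t = (μ t²/π²)^(1/3) = (1.267×10^8 × (1.9728×10^5)² / π²)^(1/3) = 7.9350×10^5 km.
Since a_t = (r₁ + r₂)/2, r₂ = 2a_t − r₁ = 2×7.9350×10^5 − 1.470×10^5 = 1.440×10^6 km.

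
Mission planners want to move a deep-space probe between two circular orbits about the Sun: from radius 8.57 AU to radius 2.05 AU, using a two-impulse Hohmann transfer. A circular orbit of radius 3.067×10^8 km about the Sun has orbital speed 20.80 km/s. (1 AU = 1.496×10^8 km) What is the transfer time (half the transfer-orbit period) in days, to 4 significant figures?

From the circular-orbit relation v² = μ/r at r = 3.067×10^8 km: μ = v²r = (20.80)² × 3.067×10^8 = 1.32691×10^11 km³/s².
In km: r₁ = 8.57 × 1.496×10^8 = 1.282072×10^9 km; r₂ = 2.05 × 1.496×10^8 = 3.0668×10^8 km.
Transfer-ellipse semi-major axis a_t = (r₁ + r₂)/2 = (1.282072×10^9 + 3.0668×10^8)/2 = 7.94376×10^8 km.
By Kepler's third law the transfer-orbit period is T = 2π√(a_t³/μ), so t = T/2 = 1.931×10^8 s.
Converting: 1.931×10^8 s ÷ 86400 s/day = 2235 days.

t = 2235 days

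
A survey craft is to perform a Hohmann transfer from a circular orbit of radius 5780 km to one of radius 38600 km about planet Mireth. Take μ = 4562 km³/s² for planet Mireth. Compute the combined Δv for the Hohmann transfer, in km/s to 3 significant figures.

Δv = 0.452 km/s

Transfer-ellipse semi-major axis a_t = (r₁ + r₂)/2 = (5780 + 38600)/2 = 22190 km.
Circular speed at r₁: v₁ = √(μ/r₁) = √(4562/5780) = 0.88841 km/s.
On the transfer ellipse at r₁, vis-viva gives v_p = √[μ(2/r₁ − 1/a_t)] = 1.1717 km/s.
First burn Δv₁ = |v_p − v₁| = 0.2833 km/s.
Circular speed at r₂: v₂ = √(μ/r₂) = 0.3438 km/s.
Transfer-orbit speed at r₂: v_a = √[μ(2/r₂ − 1/a_t)] = 0.1755 km/s.
Second burn Δv₂ = |v₂ − v_a| = 0.1683 km/s.
Total Δv = Δv₁ + Δv₂ = 0.4516 km/s.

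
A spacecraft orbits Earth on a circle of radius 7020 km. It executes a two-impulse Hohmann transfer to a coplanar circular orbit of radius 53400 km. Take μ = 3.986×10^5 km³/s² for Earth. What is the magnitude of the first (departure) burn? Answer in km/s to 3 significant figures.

Δv₁ = 2.48 km/s

Semi-major axis of the transfer orbit: a_t = (7020 + 53400)/2 = 30210 km.
On the circular orbit at r = 7020 km, v_c = √(μ/r) = 7.5353 km/s.
Transfer-orbit speed at the same r (vis-viva, a = a_t): v_t = √[μ(2/r − 1/a_t)] = 10.018 km/s.
Δv₁ = |v_t − v_c| = |10.018 − 7.5353| = 2.483 km/s.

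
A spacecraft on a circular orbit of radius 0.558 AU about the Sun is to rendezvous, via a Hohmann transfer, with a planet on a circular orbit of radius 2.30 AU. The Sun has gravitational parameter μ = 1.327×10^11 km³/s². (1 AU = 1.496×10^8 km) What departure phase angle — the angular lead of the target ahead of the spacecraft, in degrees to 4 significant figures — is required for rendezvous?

φ = 91.85°

In km: r₁ = 0.558 × 1.496×10^8 = 8.34768×10^7 km; r₂ = 2.30 × 1.496×10^8 = 3.4408×10^8 km.
The Hohmann ellipse has a_t = (r₁ + r₂)/2 = 2.137784×10^8 km.
Transfer time t = π√(a_t³/μ) = 2.6956×10^7 s.
The target's mean motion on its circular orbit is ω₂ = √(μ/r₂³) = 5.7075×10^-8 rad/s.
Angle swept by the target during transfer: ω₂·t = 1.5385 rad = 88.15°.
Arrival is 180° from departure on the ellipse, so φ = 180° − 88.15° = 91.85°.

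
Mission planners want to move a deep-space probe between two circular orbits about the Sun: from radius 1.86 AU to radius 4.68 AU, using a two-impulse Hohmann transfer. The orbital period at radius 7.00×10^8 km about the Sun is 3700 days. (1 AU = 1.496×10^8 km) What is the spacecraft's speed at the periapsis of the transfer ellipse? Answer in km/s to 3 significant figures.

From Kepler's third law T² = 4π²r³/μ at r = 7.00×10^8 km, T = 3700 days = 3700 × 86400 s = 3.1968×10^8 s: μ = 4π²r³/T² = 1.32502×10^11 km³/s².
In km: r₁ = 1.86 × 1.496×10^8 = 2.78256×10^8 km; r₂ = 4.68 × 1.496×10^8 = 7.00128×10^8 km.
The Hohmann ellipse has a_t = (r₁ + r₂)/2 = 4.89192×10^8 km.
The periapsis of the transfer ellipse is at r = 2.78256×10^8 km.
Applying v² = μ(2/r − 1/a_t): v = 26.11 km/s.

v = 26.1 km/s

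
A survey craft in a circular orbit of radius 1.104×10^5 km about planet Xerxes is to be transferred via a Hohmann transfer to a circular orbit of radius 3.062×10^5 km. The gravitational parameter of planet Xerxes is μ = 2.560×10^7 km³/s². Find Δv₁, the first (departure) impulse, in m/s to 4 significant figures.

Transfer-ellipse semi-major axis a_t = (r₁ + r₂)/2 = (1.104×10^5 + 3.062×10^5)/2 = 2.083×10^5 km.
On the circular orbit at r = 1.104×10^5 km, v_c = √(μ/r) = 15.228 km/s.
Vis-viva on the transfer ellipse at r = 1.104×10^5 km gives v_t = √[μ(2/r − 1/a_t)] = 18.463 km/s.
Δv₁ = |v_t − v_c| = |18.463 − 15.228| = 3.235 km/s.

Δv₁ = 3235 m/s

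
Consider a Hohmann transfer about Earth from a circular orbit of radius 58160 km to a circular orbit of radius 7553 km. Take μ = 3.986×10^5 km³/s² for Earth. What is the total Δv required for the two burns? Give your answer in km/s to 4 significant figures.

Transfer-ellipse semi-major axis a_t = (r₁ + r₂)/2 = (58160 + 7553)/2 = 32856.5 km.
At r₁ the circular-orbit speed is v₁ = √(μ/r₁) = 2.6179 km/s.
Transfer-orbit speed at r₁ (vis-viva equation): v_a = √[μ(2/r₁ − 1/a_t)] = 1.2552 km/s.
First burn Δv₁ = |v_a − v₁| = 1.3627 km/s.
Circular speed at r₂: v₂ = √(μ/r₂) = 7.2646 km/s.
Transfer-orbit speed at r₂: v_p = √[μ(2/r₂ − 1/a_t)] = 9.6652 km/s.
Second burn Δv₂ = |v₂ − v_p| = 2.4006 km/s.
Δv = Δv₁ + Δv₂ = 1.3627 + 2.4006 = 3.763 km/s.

Δv = 3.763 km/s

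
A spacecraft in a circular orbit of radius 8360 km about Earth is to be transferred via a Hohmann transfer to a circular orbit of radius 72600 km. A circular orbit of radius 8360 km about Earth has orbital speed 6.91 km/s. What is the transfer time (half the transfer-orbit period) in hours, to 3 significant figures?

t = 11.2 hours

From the circular-orbit relation v² = μ/r at r = 8360 km: μ = v²r = (6.91)² × 8360 = 3.99174×10^5 km³/s².
Semi-major axis of the transfer orbit: a_t = (8360 + 72600)/2 = 40480 km.
By Kepler's third law the transfer-orbit period is T = 2π√(a_t³/μ), so t = T/2 = 40498 s.
Converting: 40498 s ÷ 3600 s/hour = 11.2 hours.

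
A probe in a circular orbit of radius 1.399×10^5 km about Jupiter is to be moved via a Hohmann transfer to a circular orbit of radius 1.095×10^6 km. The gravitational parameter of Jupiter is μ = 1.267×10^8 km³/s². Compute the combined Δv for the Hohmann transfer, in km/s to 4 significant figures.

Δv = 15.62 km/s

Transfer-ellipse semi-major axis a_t = (r₁ + r₂)/2 = (1.399×10^5 + 1.095×10^6)/2 = 6.1745×10^5 km.
Circular speed at r₁: v₁ = √(μ/r₁) = √(1.267×10^8/1.399×10^5) = 30.094 km/s.
On the transfer ellipse at r₁, vis-viva gives v_p = √[μ(2/r₁ − 1/a_t)] = 40.076 km/s.
First burn Δv₁ = |v_p − v₁| = 9.982 km/s.
Circular speed at r₂: v₂ = √(μ/r₂) = 10.757 km/s.
Transfer-orbit speed at r₂: v_a = √[μ(2/r₂ − 1/a_t)] = 5.1202 km/s.
Second burn Δv₂ = |v₂ − v_a| = 5.637 km/s.
Total Δv = Δv₁ + Δv₂ = 15.62 km/s.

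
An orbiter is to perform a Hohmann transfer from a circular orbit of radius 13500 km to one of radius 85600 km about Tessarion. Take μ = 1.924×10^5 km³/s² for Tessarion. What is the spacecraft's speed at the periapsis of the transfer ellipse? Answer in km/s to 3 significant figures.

Semi-major axis of the transfer orbit: a_t = (13500 + 85600)/2 = 49550 km.
The periapsis of the transfer ellipse is at r = 13500 km.
Vis-viva: v = √[μ(2/r − 1/a_t)] = √[1.924×10^5 × (2/13500 − 1/49550)] = 4.962 km/s.

v = 4.96 km/s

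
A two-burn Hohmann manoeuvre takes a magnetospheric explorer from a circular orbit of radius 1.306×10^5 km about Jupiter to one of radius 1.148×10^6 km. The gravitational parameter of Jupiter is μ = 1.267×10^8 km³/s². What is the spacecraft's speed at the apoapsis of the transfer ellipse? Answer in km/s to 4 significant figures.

Semi-major axis of the transfer orbit: a_t = (1.306×10^5 + 1.148×10^6)/2 = 6.393×10^5 km.
The apoapsis of the transfer ellipse is at r = 1.148×10^6 km.
From the vis-viva equation, v = √[μ(2/r − 1/a_t)] = 4.748 km/s.

v = 4.748 km/s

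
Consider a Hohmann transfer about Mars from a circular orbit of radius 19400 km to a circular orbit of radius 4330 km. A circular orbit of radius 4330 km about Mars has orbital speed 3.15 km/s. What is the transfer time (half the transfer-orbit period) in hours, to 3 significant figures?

From the circular-orbit relation v² = μ/r at r = 4330 km: μ = v²r = (3.15)² × 4330 = 42964.4 km³/s².
Transfer-ellipse semi-major axis a_t = (r₁ + r₂)/2 = (19400 + 4330)/2 = 11865 km.
Transfer time t = π√(a_t³/μ) = π√((11865)³ / 42964.4) = 19590 s.
Converting: 19590 s ÷ 3600 s/hour = 5.44 hours.

t = 5.44 hours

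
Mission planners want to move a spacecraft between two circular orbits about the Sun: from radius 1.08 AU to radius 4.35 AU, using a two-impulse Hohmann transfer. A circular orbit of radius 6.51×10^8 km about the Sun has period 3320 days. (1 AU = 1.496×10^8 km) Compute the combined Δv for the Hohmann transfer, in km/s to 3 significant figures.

Δv = 12.9 km/s

From Kepler's third law T² = 4π²r³/μ at r = 6.51×10^8 km, T = 3320 days = 3320 × 86400 s = 2.86848×10^8 s: μ = 4π²r³/T² = 1.32373×10^11 km³/s².
In km: r₁ = 1.08 × 1.496×10^8 = 1.61568×10^8 km; r₂ = 4.35 × 1.496×10^8 = 6.5076×10^8 km.
Semi-major axis of the transfer orbit: a_t = (1.61568×10^8 + 6.5076×10^8)/2 = 4.06164×10^8 km.
Circular speed at r₁: v₁ = √(μ/r₁) = √(1.32373×10^11/1.61568×10^8) = 28.6234 km/s.
Transfer-orbit speed at r₁ (v² = μ(2/r − 1/a)): v_p = √[μ(2/r₁ − 1/a_t)] = 36.2311 km/s.
First burn Δv₁ = |v_p − v₁| = 7.6077 km/s.
At r₂, v₂ = √(μ/r₂) = 14.2623 km/s.
Transfer-orbit speed at r₂: v_a = √[μ(2/r₂ − 1/a_t)] = 8.99531 km/s.
Second burn Δv₂ = |v₂ − v_a| = 5.2670 km/s.
Total Δv = Δv₁ + Δv₂ = 12.87 km/s.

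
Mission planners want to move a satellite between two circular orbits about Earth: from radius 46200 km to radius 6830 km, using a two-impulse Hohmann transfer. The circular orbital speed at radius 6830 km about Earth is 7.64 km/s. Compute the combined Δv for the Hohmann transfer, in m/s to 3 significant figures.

From the circular-orbit relation v² = μ/r at r = 6830 km: μ = v²r = (7.64)² × 6830 = 3.98664×10^5 km³/s².
Semi-major axis of the transfer orbit: a_t = (46200 + 6830)/2 = 26515 km.
Circular speed at r₁: v₁ = √(μ/r₁) = √(3.98664×10^5/46200) = 2.9375 km/s.
On the transfer ellipse at r₁, vis-viva gives v_a = √[μ(2/r₁ − 1/a_t)] = 1.4909 km/s.
First burn Δv₁ = |v_a − v₁| = 1.4466 km/s.
At r₂, v₂ = √(μ/r₂) = 7.64000 km/s.
Transfer-orbit speed at r₂: v_p = √[μ(2/r₂ − 1/a_t)] = 10.0848 km/s.
Second burn Δv₂ = |v₂ − v_p| = 2.4448 km/s.
Total Δv = Δv₁ + Δv₂ = 3.891 km/s.

Δv = 3890 m/s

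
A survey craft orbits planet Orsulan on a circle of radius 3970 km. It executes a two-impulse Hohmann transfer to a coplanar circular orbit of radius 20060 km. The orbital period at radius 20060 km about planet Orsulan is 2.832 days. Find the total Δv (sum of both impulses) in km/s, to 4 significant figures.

From Kepler's third law T² = 4π²r³/μ at r = 20060 km, T = 2.832 days = 2.832 × 86400 s = 2.446848×10^5 s: μ = 4π²r³/T² = 5322.78 km³/s².
The Hohmann ellipse has a_t = (r₁ + r₂)/2 = 12015 km.
Circular speed at r₁: v₁ = √(μ/r₁) = √(5322.78/3970) = 1.1579 km/s.
Transfer-orbit speed at r₁ (v² = μ(2/r − 1/a)): v_p = √[μ(2/r₁ − 1/a_t)] = 1.4962 km/s.
First burn Δv₁ = |v_p − v₁| = 0.3383 km/s.
At r₂, v₂ = √(μ/r₂) = 0.5151 km/s.
Transfer-orbit speed at r₂: v_a = √[μ(2/r₂ − 1/a_t)] = 0.2961 km/s.
Second burn Δv₂ = |v₂ − v_a| = 0.2190 km/s.
Total Δv = Δv₁ + Δv₂ = 0.5573 km/s.

Δv = 0.5573 km/s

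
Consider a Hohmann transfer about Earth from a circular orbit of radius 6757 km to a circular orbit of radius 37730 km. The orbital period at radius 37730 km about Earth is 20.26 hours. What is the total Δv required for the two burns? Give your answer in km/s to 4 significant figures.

From Kepler's third law T² = 4π²r³/μ at r = 37730 km, T = 20.26 hours = 20.26 × 3600 s = 72936 s: μ = 4π²r³/T² = 3.98599×10^5 km³/s².
Semi-major axis of the transfer orbit: a_t = (6757 + 37730)/2 = 22243.5 km.
Circular speed at r₁: v₁ = √(μ/r₁) = √(3.98599×10^5/6757) = 7.6805 km/s.
Transfer-orbit speed at r₁ (vis-viva equation): v_p = √[μ(2/r₁ − 1/a_t)] = 10.003 km/s.
First burn Δv₁ = |v_p − v₁| = 2.3225 km/s.
Circular speed at r₂: v₂ = √(μ/r₂) = 3.2503 km/s.
Transfer-orbit speed at r₂: v_a = √[μ(2/r₂ − 1/a_t)] = 1.7914 km/s.
Second burn Δv₂ = |v₂ − v_a| = 1.4589 km/s.
Δv = Δv₁ + Δv₂ = 2.3225 + 1.4589 = 3.781 km/s.

Δv = 3.781 km/s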